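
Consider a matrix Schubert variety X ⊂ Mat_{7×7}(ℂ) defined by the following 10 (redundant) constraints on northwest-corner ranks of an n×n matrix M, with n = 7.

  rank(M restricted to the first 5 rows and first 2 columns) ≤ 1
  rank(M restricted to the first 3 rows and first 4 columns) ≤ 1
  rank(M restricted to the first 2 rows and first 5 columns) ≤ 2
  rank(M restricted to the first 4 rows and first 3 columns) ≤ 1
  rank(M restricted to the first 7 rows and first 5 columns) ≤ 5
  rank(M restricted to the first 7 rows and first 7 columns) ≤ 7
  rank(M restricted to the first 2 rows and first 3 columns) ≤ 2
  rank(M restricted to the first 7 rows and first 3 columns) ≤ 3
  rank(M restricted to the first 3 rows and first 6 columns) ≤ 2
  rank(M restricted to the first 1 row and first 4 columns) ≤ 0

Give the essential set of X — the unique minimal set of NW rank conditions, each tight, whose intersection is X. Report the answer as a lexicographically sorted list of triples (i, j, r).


Reconstructing r_w from the 10 given conditions:

  i=1: 0 0 0 0 1 1 1
  i=2: 1 1 1 1 2 2 2
  i=3: 1 1 1 1 2 2 3
  i=4: 1 1 1 2 3 3 4
  i=5: 1 1 2 3 4 4 5
  i=6: 1 2 3 4 5 5 6
  i=7: 1 2 3 4 5 6 7

second differences of R give the permutation w = (5, 1, 7, 4, 3, 2, 6).

Rothe diagram D(w) (11 cells), 5 SE-corners (essential conditions):

[(1, 4, 0), (3, 4, 1), (3, 6, 2), (4, 3, 1), (5, 2, 1)]


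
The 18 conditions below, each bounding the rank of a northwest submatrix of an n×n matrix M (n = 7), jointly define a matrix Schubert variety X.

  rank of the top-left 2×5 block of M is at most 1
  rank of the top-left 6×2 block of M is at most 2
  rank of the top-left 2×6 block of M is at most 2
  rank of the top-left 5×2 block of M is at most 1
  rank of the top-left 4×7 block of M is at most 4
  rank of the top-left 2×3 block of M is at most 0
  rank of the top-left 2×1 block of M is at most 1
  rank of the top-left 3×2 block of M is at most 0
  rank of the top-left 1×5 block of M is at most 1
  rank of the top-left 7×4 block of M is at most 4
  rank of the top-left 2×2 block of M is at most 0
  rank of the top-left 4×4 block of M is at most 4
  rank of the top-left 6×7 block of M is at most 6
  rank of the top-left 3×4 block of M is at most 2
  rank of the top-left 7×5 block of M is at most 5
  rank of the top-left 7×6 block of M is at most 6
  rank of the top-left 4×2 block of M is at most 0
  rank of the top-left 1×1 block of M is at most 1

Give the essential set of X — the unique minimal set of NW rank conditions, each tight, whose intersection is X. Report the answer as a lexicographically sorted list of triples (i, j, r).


Reconstructing r_w from the 18 given conditions:

  i=1: 0, 0, 0, 1, 1, 1, 1
  i=2: 0, 0, 0, 1, 1, 2, 2
  i=3: 0, 0, 1, 2, 2, 3, 3
  i=4: 0, 0, 1, 2, 3, 4, 4
  i=5: 1, 1, 2, 3, 4, 5, 5
  i=6: 1, 2, 3, 4, 5, 6, 6
  i=7: 1, 2, 3, 4, 5, 6, 7

second differences of R give the permutation w = (4, 6, 3, 5, 1, 2, 7).

ℓ(w)=11; the 3 essential cells (i,j,r):

[(2, 3, 0), (2, 5, 1), (4, 2, 0)]


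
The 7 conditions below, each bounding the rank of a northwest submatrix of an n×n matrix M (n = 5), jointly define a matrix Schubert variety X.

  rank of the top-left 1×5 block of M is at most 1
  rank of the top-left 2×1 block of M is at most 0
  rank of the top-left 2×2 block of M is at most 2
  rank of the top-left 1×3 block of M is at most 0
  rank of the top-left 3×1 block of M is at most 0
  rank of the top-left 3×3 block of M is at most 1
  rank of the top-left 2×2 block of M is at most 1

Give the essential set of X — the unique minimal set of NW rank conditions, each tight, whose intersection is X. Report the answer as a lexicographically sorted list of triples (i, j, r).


Reconstructing r_w from the 7 given conditions:

  row 1: 0, 0, 0, 1, 1
  row 2: 0, 1, 1, 2, 2
  row 3: 0, 1, 1, 2, 3
  row 4: 1, 2, 2, 3, 4
  row 5: 1, 2, 3, 4, 5

the unique w with this rank table is (4, 2, 5, 1, 3).

|D(w)|=6, |Ess(w)|=3:

[(1, 3, 0), (3, 1, 0), (3, 3, 1)]


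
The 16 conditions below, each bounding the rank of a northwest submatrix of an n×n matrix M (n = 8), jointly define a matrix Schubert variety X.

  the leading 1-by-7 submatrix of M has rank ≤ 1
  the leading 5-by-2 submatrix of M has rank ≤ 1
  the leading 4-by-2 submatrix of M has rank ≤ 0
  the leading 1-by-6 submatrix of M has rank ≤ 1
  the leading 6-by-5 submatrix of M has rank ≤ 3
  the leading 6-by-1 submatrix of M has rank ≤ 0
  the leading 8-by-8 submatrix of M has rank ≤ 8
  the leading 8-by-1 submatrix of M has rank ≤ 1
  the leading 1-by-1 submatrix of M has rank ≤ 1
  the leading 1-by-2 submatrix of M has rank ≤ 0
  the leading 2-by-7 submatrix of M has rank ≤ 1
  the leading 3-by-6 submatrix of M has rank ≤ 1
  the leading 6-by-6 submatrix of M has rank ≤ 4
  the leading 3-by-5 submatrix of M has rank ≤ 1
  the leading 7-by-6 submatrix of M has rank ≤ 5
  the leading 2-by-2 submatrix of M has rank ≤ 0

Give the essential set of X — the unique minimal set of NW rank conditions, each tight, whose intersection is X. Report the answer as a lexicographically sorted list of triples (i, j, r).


Computing R[i][j] = min implied NW-rank bound (n=8, 16 conditions):

  R[1]: 0 0 1 1 1 1 1 1
  R[2]: 0 0 1 1 1 1 1 2
  R[3]: 0 0 1 1 1 1 2 3
  R[4]: 0 0 1 2 2 2 3 4
  R[5]: 0 1 2 3 3 3 4 5
  R[6]: 0 1 2 3 3 4 5 6
  R[7]: 1 2 3 4 4 5 6 7
  R[8]: 1 2 3 4 5 6 7 8

hence w(1..8) = (3, 8, 7, 4, 2, 6, 1, 5).

Fulton essential set (5 of the 18 Rothe cells):

[(2, 7, 1), (3, 6, 1), (4, 2, 0), (6, 1, 0), (6, 5, 3)]


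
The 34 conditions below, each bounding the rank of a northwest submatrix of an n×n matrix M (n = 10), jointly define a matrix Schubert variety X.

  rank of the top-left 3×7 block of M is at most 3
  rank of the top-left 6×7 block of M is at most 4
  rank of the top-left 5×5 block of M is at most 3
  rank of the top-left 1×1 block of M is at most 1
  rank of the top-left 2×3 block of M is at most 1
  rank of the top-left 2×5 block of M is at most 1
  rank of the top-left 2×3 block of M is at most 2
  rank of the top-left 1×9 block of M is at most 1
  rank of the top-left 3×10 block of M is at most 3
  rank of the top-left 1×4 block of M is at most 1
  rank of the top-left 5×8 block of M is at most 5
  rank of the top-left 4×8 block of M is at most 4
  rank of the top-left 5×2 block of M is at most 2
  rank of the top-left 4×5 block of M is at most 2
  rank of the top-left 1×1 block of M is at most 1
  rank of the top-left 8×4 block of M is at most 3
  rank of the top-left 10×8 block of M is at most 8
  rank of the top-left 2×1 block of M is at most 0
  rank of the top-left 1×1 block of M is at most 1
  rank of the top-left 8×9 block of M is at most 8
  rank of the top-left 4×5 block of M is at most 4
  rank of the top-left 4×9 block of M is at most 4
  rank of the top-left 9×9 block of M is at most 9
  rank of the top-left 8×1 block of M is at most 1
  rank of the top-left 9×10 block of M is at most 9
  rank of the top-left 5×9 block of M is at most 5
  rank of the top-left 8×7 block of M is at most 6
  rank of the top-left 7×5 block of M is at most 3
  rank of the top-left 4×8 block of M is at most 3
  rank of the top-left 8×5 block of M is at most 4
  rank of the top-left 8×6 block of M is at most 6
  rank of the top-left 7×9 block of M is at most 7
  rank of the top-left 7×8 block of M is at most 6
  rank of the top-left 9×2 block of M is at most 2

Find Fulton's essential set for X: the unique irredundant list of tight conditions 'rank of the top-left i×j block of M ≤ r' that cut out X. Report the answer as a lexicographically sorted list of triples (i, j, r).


Rank table r_w(10×10) implied by the 34 constraints:

  i=1: 0 | 1 | 1 | 1 | 1 | 1 | 1 | 1 | 1 | 1
  i=2: 0 | 1 | 1 | 1 | 1 | 2 | 2 | 2 | 2 | 2
  i=3: 1 | 2 | 2 | 2 | 2 | 3 | 3 | 3 | 3 | 3
  i=4: 1 | 2 | 2 | 2 | 2 | 3 | 3 | 3 | 4 | 4
  i=5: 1 | 2 | 3 | 3 | 3 | 4 | 4 | 4 | 5 | 5
  i=6: 1 | 2 | 3 | 3 | 3 | 4 | 4 | 5 | 6 | 6
  i=7: 1 | 2 | 3 | 3 | 3 | 4 | 5 | 6 | 7 | 7
  i=8: 1 | 2 | 3 | 3 | 4 | 5 | 6 | 7 | 8 | 8
  i=9: 1 | 2 | 3 | 4 | 5 | 6 | 7 | 8 | 9 | 9
  i=10: 1 | 2 | 3 | 4 | 5 | 6 | 7 | 8 | 9 | 10

so w = (2, 6, 1, 9, 3, 8, 7, 5, 4, 10).

Rothe diagram D(w) (16 cells), 7 SE-corners (essential conditions):

[(2, 1, 0), (2, 5, 1), (4, 5, 2), (4, 8, 3), (6, 7, 4), (7, 5, 3), (8, 4, 3)]


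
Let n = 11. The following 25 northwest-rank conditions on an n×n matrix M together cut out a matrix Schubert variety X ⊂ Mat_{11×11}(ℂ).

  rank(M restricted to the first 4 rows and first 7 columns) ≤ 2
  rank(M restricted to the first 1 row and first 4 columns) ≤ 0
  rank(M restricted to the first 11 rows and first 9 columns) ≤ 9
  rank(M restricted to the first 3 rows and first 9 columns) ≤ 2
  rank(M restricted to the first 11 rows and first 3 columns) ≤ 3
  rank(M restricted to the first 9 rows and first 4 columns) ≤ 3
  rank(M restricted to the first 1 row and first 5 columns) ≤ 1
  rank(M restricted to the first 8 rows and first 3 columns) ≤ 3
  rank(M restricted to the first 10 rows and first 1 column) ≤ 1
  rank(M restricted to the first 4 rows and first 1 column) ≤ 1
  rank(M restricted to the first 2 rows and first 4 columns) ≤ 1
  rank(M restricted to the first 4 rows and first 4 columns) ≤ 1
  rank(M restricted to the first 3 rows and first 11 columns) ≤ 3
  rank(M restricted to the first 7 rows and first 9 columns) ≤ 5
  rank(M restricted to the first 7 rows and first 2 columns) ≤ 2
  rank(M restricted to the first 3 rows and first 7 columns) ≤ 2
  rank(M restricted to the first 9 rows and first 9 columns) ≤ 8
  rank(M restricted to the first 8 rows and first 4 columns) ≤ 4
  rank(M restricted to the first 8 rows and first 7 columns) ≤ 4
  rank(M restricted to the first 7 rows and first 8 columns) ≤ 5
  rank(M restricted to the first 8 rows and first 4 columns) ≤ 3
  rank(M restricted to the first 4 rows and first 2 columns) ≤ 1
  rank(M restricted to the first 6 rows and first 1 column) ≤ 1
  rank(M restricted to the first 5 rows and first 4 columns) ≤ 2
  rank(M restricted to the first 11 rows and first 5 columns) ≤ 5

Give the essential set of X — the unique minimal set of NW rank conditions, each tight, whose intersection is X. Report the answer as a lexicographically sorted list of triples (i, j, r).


Recovering R(i,j) via the rank-extension bound from the 25 conditions:

  row 1: 0 0 0 0 1 1 1 1 1 1 1
  row 2: 1 1 1 1 2 2 2 2 2 2 2
  row 3: 1 1 1 1 2 2 2 2 2 3 3
  row 4: 1 1 1 1 2 2 2 3 3 4 4
  row 5: 1 2 2 2 3 3 3 4 4 5 5
  row 6: 1 2 3 3 4 4 4 5 5 6 6
  row 7: 1 2 3 3 4 4 4 5 5 6 7
  row 8: 1 2 3 3 4 4 4 5 6 7 8
  row 9: 1 2 3 3 4 5 5 6 7 8 9
  row 10: 1 2 3 4 5 6 6 7 8 9 10
  row 11: 1 2 3 4 5 6 7 8 9 10 11

the unique w with this rank table is (5, 1, 10, 8, 2, 3, 11, 9, 6, 4, 7).

Fulton essential set (7 of the 24 Rothe cells):

[(1, 4, 0), (3, 9, 2), (4, 4, 1), (4, 7, 2), (7, 9, 5), (8, 7, 4), (9, 4, 3)]


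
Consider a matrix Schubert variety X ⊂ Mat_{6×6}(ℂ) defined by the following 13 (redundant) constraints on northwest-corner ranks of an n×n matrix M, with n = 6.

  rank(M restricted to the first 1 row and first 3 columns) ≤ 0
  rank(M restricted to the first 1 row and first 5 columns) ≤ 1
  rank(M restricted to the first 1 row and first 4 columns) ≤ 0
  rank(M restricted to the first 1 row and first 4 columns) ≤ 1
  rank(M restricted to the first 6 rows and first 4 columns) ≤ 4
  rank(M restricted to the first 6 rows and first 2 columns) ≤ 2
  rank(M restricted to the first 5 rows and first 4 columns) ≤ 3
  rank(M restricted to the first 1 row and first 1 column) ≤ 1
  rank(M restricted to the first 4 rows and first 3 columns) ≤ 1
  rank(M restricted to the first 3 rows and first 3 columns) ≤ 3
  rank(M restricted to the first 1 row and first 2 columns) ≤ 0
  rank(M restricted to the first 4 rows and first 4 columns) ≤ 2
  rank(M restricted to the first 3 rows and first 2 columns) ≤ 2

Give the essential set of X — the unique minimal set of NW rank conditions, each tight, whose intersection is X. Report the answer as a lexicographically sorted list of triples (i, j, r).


Reconstructing r_w from the 13 given conditions:

  i=1: 0 0 0 0 1 1
  i=2: 1 1 1 1 2 2
  i=3: 1 1 1 2 3 3
  i=4: 1 1 1 2 3 4
  i=5: 1 2 2 3 4 5
  i=6: 1 2 3 4 5 6

hence w(1..6) = (5, 1, 4, 6, 2, 3).

D(w) has 8 cells with 2 SE-corners; essential set:

[(1, 4, 0), (4, 3, 1)]


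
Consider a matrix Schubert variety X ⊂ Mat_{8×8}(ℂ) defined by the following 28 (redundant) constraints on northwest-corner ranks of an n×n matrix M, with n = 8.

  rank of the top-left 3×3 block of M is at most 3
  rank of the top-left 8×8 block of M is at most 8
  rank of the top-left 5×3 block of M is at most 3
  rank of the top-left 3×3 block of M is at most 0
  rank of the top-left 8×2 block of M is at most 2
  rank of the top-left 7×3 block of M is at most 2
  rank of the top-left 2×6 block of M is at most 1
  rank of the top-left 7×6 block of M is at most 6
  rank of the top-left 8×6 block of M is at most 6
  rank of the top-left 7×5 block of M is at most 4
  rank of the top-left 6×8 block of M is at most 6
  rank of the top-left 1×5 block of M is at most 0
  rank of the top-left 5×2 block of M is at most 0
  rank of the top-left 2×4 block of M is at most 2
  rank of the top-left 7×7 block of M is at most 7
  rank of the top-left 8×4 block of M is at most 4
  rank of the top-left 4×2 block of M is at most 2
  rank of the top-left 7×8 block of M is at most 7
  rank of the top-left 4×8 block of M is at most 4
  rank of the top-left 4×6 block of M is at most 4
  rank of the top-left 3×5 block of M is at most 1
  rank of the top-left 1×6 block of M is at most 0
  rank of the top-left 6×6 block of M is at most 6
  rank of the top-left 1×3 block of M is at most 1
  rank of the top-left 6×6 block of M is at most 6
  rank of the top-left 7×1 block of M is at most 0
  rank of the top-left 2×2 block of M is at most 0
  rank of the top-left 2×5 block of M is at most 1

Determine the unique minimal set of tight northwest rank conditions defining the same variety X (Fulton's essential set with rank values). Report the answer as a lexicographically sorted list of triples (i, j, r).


Computing R[i][j] = min implied NW-rank bound (n=8, 28 conditions):

  R[1]: 0  0  0  0  0  0  1  1
  R[2]: 0  0  0  1  1  1  2  2
  R[3]: 0  0  0  1  1  2  3  3
  R[4]: 0  0  1  2  2  3  4  4
  R[5]: 0  0  1  2  3  4  5  5
  R[6]: 0  1  2  3  4  5  6  6
  R[7]: 0  1  2  3  4  5  6  7
  R[8]: 1  2  3  4  5  6  7  8

the unique w with this rank table is (7, 4, 6, 3, 5, 2, 8, 1).

|D(w)|=19, |Ess(w)|=5:

[(1, 6, 0), (3, 3, 0), (3, 5, 1), (5, 2, 0), (7, 1, 0)]


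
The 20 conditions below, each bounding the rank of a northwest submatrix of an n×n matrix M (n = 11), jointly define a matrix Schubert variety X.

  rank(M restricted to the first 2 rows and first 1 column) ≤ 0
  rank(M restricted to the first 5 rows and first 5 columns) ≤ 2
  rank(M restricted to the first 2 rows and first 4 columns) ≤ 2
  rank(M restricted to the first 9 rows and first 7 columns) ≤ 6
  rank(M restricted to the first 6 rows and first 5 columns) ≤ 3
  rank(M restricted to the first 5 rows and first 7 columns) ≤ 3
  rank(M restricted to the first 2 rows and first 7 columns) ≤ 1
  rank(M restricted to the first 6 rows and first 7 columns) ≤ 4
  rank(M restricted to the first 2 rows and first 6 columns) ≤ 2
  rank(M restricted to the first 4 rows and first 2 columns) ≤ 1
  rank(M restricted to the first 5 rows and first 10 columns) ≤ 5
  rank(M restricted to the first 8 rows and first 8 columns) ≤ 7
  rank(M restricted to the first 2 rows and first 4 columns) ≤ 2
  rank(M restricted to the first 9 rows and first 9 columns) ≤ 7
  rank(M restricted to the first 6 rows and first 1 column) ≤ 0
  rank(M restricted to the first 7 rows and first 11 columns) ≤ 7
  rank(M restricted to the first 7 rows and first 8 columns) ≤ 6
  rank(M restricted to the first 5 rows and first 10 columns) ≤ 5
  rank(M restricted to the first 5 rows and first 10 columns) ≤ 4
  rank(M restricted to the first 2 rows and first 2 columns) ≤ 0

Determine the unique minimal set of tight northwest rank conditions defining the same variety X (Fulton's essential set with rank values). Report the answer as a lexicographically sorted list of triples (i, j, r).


The tightest implied rank at each (i,j), from the 20 conditions:

  row 1: 0, 0, 1, 1, 1, 1, 1, 1, 1, 1, 1
  row 2: 0, 0, 1, 1, 1, 1, 1, 2, 2, 2, 2
  row 3: 0, 1, 2, 2, 2, 2, 2, 3, 3, 3, 3
  row 4: 0, 1, 2, 2, 2, 3, 3, 4, 4, 4, 4
  row 5: 0, 1, 2, 2, 2, 3, 3, 4, 4, 4, 5
  row 6: 0, 1, 2, 3, 3, 4, 4, 5, 5, 5, 6
  row 7: 1, 2, 3, 4, 4, 5, 5, 6, 6, 6, 7
  row 8: 1, 2, 3, 4, 5, 6, 6, 7, 7, 7, 8
  row 9: 1, 2, 3, 4, 5, 6, 6, 7, 7, 8, 9
  row 10: 1, 2, 3, 4, 5, 6, 7, 8, 8, 9, 10
  row 11: 1, 2, 3, 4, 5, 6, 7, 8, 9, 10, 11

giving w = (3, 8, 2, 6, 11, 4, 1, 5, 10, 7, 9) via Δ²R.

Fulton essential set (8 of the 21 Rothe cells):

[(2, 2, 0), (2, 7, 1), (5, 5, 2), (5, 7, 3), (5, 10, 4), (6, 1, 0), (9, 7, 6), (9, 9, 7)]


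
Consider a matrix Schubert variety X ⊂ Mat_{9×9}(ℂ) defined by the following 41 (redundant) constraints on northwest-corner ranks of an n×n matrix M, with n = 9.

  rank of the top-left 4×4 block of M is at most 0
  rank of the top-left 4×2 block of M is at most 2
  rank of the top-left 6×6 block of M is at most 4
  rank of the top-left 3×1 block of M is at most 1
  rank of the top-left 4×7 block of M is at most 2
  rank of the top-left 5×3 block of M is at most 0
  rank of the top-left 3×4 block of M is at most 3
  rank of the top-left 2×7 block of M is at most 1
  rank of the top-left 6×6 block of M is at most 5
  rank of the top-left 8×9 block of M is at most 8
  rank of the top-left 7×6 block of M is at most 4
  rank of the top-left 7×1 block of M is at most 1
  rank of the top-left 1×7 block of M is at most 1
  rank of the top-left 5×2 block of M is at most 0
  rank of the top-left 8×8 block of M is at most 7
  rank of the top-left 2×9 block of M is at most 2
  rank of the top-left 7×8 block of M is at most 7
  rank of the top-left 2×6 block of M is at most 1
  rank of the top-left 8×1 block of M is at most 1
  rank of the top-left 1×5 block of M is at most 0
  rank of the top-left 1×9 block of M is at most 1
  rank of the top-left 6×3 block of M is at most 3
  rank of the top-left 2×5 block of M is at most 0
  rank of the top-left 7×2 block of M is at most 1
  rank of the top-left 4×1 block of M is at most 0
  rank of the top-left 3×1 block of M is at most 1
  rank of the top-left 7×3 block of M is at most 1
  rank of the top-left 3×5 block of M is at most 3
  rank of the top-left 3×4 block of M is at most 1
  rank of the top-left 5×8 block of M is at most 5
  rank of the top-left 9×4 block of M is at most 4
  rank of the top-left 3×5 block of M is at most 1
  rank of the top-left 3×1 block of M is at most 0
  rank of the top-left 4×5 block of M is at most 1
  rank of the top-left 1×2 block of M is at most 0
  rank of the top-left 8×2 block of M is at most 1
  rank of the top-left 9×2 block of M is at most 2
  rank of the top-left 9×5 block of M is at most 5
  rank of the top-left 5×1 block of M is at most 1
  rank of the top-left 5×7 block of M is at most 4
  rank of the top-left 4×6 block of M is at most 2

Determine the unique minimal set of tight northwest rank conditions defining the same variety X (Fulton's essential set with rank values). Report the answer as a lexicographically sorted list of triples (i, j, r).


Rank table r_w(9×9) implied by the 41 constraints:

  0 | 0 | 0 | 0 | 0 | 1 | 1 | 1 | 1
  0 | 0 | 0 | 0 | 0 | 1 | 1 | 2 | 2
  0 | 0 | 0 | 0 | 1 | 2 | 2 | 3 | 3
  0 | 0 | 0 | 0 | 1 | 2 | 2 | 3 | 4
  0 | 0 | 0 | 1 | 2 | 3 | 3 | 4 | 5
  1 | 1 | 1 | 2 | 3 | 4 | 4 | 5 | 6
  1 | 1 | 1 | 2 | 3 | 4 | 5 | 6 | 7
  1 | 1 | 2 | 3 | 4 | 5 | 6 | 7 | 8
  1 | 2 | 3 | 4 | 5 | 6 | 7 | 8 | 9

second differences of R give the permutation w = (6, 8, 5, 9, 4, 1, 7, 3, 2).

Rothe diagram D(w) (26 cells), 7 SE-corners (essential conditions):

[(2, 5, 0), (2, 7, 1), (4, 4, 0), (4, 7, 2), (5, 3, 0), (7, 3, 1), (8, 2, 1)]


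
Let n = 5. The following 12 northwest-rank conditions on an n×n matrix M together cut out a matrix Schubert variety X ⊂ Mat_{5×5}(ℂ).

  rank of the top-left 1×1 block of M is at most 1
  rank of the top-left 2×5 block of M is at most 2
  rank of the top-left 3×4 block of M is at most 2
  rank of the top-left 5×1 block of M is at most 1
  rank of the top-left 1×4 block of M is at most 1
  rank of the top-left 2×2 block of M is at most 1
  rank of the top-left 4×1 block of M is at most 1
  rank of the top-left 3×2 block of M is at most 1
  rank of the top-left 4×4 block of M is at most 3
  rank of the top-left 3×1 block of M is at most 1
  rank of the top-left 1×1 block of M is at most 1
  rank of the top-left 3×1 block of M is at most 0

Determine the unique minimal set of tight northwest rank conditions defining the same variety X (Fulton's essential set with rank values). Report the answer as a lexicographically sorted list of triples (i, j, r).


Reconstructing r_w from the 12 given conditions:

  R[1]: 0 | 1 | 1 | 1 | 1
  R[2]: 0 | 1 | 2 | 2 | 2
  R[3]: 0 | 1 | 2 | 2 | 3
  R[4]: 1 | 2 | 3 | 3 | 4
  R[5]: 1 | 2 | 3 | 4 | 5

the unique w with this rank table is (2, 3, 5, 1, 4).

D(w) has 4 cells with 2 SE-corners; essential set:

[(3, 1, 0), (3, 4, 2)]


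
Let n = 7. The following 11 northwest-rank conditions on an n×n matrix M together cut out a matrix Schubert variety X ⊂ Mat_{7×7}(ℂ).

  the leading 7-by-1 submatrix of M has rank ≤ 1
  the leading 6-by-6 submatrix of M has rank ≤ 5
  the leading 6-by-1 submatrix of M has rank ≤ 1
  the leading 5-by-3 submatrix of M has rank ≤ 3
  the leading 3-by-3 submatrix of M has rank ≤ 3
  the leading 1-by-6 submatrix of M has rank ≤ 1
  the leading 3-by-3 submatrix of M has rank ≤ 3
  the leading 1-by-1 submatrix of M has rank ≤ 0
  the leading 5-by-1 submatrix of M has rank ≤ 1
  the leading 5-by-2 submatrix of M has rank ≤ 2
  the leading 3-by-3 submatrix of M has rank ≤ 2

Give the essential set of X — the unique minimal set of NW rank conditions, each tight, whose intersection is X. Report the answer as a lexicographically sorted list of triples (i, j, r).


Propagating the 11 rank bounds to every northwest block:

  i=1: 0 | 1 | 1 | 1 | 1 | 1 | 1
  i=2: 1 | 2 | 2 | 2 | 2 | 2 | 2
  i=3: 1 | 2 | 2 | 3 | 3 | 3 | 3
  i=4: 1 | 2 | 3 | 4 | 4 | 4 | 4
  i=5: 1 | 2 | 3 | 4 | 5 | 5 | 5
  i=6: 1 | 2 | 3 | 4 | 5 | 5 | 6
  i=7: 1 | 2 | 3 | 4 | 5 | 6 | 7

hence w(1..7) = (2, 1, 4, 3, 5, 7, 6).

Fulton essential set (3 of the 3 Rothe cells):

[(1, 1, 0), (3, 3, 2), (6, 6, 5)]


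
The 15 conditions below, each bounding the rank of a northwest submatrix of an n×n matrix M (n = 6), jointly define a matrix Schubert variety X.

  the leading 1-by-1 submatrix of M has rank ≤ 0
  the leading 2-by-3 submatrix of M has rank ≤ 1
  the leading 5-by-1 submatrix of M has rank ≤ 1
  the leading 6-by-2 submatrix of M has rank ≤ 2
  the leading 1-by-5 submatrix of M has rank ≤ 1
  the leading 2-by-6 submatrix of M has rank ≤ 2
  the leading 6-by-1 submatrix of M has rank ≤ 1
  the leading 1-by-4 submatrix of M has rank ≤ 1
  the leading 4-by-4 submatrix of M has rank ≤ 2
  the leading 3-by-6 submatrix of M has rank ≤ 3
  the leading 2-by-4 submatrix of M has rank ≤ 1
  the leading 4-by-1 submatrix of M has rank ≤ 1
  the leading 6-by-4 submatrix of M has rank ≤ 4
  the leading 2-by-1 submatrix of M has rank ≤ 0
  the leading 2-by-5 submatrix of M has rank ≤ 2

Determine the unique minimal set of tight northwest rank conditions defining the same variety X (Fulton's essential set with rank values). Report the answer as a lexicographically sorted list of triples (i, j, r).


Recovering R(i,j) via the rank-extension bound from the 15 conditions:

  R[1]: 0, 1, 1, 1, 1, 1
  R[2]: 0, 1, 1, 1, 2, 2
  R[3]: 1, 2, 2, 2, 3, 3
  R[4]: 1, 2, 2, 2, 3, 4
  R[5]: 1, 2, 3, 3, 4, 5
  R[6]: 1, 2, 3, 4, 5, 6

second differences of R give the permutation w = (2, 5, 1, 6, 3, 4).

|D(w)|=6, |Ess(w)|=3:

[(2, 1, 0), (2, 4, 1), (4, 4, 2)]


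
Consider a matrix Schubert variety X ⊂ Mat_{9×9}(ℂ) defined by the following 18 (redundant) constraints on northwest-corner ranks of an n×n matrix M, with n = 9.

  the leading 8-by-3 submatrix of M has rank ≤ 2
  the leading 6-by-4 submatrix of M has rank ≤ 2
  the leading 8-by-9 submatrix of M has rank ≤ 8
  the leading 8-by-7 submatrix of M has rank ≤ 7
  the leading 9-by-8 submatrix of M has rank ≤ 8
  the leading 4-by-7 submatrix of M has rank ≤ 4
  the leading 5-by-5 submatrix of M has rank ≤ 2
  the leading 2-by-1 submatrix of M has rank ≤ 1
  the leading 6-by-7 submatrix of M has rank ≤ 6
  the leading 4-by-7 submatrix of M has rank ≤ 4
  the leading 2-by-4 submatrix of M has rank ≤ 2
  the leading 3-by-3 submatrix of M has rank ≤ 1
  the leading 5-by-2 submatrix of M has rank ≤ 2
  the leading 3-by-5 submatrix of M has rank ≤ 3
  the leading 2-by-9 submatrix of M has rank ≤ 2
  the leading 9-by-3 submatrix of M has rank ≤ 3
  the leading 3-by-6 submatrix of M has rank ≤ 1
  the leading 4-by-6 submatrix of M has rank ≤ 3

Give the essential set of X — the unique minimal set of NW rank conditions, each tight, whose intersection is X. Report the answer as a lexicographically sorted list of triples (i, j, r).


Recovering R(i,j) via the rank-extension bound from the 18 conditions:

  i=1: 1 | 1 | 1 | 1 | 1 | 1 | 1 | 1 | 1
  i=2: 1 | 1 | 1 | 1 | 1 | 1 | 2 | 2 | 2
  i=3: 1 | 1 | 1 | 1 | 1 | 1 | 2 | 3 | 3
  i=4: 1 | 2 | 2 | 2 | 2 | 2 | 3 | 4 | 4
  i=5: 1 | 2 | 2 | 2 | 2 | 3 | 4 | 5 | 5
  i=6: 1 | 2 | 2 | 2 | 3 | 4 | 5 | 6 | 6
  i=7: 1 | 2 | 2 | 3 | 4 | 5 | 6 | 7 | 7
  i=8: 1 | 2 | 2 | 3 | 4 | 5 | 6 | 7 | 8
  i=9: 1 | 2 | 3 | 4 | 5 | 6 | 7 | 8 | 9

giving w = (1, 7, 8, 2, 6, 5, 4, 9, 3) via Δ²R.

Fulton essential set (4 of the 17 Rothe cells):

[(3, 6, 1), (5, 5, 2), (6, 4, 2), (8, 3, 2)]


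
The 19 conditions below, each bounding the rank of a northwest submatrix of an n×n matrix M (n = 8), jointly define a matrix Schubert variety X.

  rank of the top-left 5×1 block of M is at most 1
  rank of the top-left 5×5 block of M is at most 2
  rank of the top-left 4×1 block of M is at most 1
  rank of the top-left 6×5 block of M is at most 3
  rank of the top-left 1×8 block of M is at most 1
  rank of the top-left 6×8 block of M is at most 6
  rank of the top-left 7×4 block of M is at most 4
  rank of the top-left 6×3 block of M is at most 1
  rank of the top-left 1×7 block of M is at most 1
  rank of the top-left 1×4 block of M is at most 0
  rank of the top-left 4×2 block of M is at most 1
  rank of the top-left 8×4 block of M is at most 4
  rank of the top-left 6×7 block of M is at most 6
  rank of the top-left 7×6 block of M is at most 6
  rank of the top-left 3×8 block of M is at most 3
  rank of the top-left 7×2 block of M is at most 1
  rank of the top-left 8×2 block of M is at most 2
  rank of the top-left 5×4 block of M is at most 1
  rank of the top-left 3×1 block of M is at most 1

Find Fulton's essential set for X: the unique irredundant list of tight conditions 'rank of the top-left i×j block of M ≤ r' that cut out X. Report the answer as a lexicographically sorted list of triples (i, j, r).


Rank table r_w(8×8) implied by the 19 constraints:

  i=1: 0, 0, 0, 0, 1, 1, 1, 1
  i=2: 1, 1, 1, 1, 2, 2, 2, 2
  i=3: 1, 1, 1, 1, 2, 3, 3, 3
  i=4: 1, 1, 1, 1, 2, 3, 4, 4
  i=5: 1, 1, 1, 1, 2, 3, 4, 5
  i=6: 1, 1, 1, 2, 3, 4, 5, 6
  i=7: 1, 1, 2, 3, 4, 5, 6, 7
  i=8: 1, 2, 3, 4, 5, 6, 7, 8

so w = (5, 1, 6, 7, 8, 4, 3, 2).

Fulton essential set (4 of the 16 Rothe cells):

[(1, 4, 0), (5, 4, 1), (6, 3, 1), (7, 2, 1)]


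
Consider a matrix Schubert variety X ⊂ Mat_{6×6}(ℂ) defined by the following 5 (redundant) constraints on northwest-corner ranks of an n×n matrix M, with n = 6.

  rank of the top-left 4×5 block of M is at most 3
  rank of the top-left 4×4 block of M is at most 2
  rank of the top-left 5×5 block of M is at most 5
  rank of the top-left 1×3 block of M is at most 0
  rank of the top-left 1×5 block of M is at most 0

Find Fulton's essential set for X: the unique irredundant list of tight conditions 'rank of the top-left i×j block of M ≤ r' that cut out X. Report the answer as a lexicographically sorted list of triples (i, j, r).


The tightest implied rank at each (i,j), from the 5 conditions:

  i=1: 0, 0, 0, 0, 0, 1
  i=2: 1, 1, 1, 1, 1, 2
  i=3: 1, 2, 2, 2, 2, 3
  i=4: 1, 2, 2, 2, 3, 4
  i=5: 1, 2, 3, 3, 4, 5
  i=6: 1, 2, 3, 4, 5, 6

second differences of R give the permutation w = (6, 1, 2, 5, 3, 4).

ℓ(w)=7; the 2 essential cells (i,j,r):

[(1, 5, 0), (4, 4, 2)]


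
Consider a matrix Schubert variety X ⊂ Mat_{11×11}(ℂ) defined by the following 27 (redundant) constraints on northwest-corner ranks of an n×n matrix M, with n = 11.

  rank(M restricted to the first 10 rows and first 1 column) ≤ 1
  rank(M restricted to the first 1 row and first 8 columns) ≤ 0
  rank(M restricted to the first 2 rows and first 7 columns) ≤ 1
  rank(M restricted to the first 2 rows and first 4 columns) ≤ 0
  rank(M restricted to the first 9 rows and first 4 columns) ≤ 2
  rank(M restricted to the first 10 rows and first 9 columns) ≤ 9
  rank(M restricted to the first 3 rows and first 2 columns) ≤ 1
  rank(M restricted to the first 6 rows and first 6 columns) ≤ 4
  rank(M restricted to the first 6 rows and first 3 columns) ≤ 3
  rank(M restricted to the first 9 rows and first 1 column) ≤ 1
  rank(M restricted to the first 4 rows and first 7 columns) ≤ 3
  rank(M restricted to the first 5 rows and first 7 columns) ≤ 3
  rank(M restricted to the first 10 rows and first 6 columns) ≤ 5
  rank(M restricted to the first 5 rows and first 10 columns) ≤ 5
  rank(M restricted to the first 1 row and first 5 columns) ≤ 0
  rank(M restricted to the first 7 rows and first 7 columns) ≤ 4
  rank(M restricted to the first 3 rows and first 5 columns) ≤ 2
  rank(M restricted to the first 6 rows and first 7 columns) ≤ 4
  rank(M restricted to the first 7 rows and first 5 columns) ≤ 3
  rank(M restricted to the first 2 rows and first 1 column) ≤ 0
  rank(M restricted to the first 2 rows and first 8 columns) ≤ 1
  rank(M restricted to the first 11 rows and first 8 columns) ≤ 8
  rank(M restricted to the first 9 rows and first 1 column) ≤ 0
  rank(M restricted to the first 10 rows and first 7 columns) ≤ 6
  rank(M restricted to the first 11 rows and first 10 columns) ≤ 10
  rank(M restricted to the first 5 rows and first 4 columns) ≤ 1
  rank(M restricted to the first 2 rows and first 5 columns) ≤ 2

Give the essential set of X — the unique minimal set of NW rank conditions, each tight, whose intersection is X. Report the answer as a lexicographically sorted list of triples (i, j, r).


Recovering R(i,j) via the rank-extension bound from the 27 conditions:

  0, 0, 0, 0, 0, 0, 0, 0, 1, 1, 1
  0, 0, 0, 0, 1, 1, 1, 1, 2, 2, 2
  0, 1, 1, 1, 2, 2, 2, 2, 3, 3, 3
  0, 1, 1, 1, 2, 3, 3, 3, 4, 4, 4
  0, 1, 1, 1, 2, 3, 3, 4, 5, 5, 5
  0, 1, 2, 2, 3, 4, 4, 5, 6, 6, 6
  0, 1, 2, 2, 3, 4, 4, 5, 6, 7, 7
  0, 1, 2, 2, 3, 4, 5, 6, 7, 8, 8
  0, 1, 2, 2, 3, 4, 5, 6, 7, 8, 9
  1, 2, 3, 3, 4, 5, 6, 7, 8, 9, 10
  1, 2, 3, 4, 5, 6, 7, 8, 9, 10, 11

the unique w with this rank table is (9, 5, 2, 6, 8, 3, 10, 7, 11, 1, 4).

7 SE-corners of the 28-cell Rothe diagram give Ess(w):

[(1, 8, 0), (2, 4, 0), (5, 4, 1), (5, 7, 3), (7, 7, 4), (9, 1, 0), (9, 4, 2)]


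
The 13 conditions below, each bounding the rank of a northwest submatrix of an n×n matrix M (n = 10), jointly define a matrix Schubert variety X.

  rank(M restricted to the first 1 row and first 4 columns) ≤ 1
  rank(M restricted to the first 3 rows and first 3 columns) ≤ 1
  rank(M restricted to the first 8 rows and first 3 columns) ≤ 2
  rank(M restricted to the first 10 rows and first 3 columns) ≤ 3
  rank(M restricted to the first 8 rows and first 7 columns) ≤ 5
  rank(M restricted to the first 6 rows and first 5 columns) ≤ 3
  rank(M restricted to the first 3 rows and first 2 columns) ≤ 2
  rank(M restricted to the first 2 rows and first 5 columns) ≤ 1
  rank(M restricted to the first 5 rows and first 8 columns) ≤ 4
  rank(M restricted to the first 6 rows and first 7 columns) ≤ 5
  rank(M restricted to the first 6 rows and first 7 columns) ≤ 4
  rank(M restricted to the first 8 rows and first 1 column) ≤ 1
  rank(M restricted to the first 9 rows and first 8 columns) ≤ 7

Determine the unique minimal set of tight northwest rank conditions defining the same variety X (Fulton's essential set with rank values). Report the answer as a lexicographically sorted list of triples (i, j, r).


Recovering R(i,j) via the rank-extension bound from the 13 conditions:

  row 1: 1 | 1 | 1 | 1 | 1 | 1 | 1 | 1 | 1 | 1
  row 2: 1 | 1 | 1 | 1 | 1 | 2 | 2 | 2 | 2 | 2
  row 3: 1 | 1 | 1 | 2 | 2 | 3 | 3 | 3 | 3 | 3
  row 4: 1 | 2 | 2 | 3 | 3 | 4 | 4 | 4 | 4 | 4
  row 5: 1 | 2 | 2 | 3 | 3 | 4 | 4 | 4 | 5 | 5
  row 6: 1 | 2 | 2 | 3 | 3 | 4 | 4 | 5 | 6 | 6
  row 7: 1 | 2 | 2 | 3 | 4 | 5 | 5 | 6 | 7 | 7
  row 8: 1 | 2 | 2 | 3 | 4 | 5 | 5 | 6 | 7 | 8
  row 9: 1 | 2 | 3 | 4 | 5 | 6 | 6 | 7 | 8 | 9
  row 10: 1 | 2 | 3 | 4 | 5 | 6 | 7 | 8 | 9 | 10

so w = (1, 6, 4, 2, 9, 8, 5, 10, 3, 7).

Fulton essential set (7 of the 16 Rothe cells):

[(2, 5, 1), (3, 3, 1), (5, 8, 4), (6, 5, 3), (6, 7, 4), (8, 3, 2), (8, 7, 5)]


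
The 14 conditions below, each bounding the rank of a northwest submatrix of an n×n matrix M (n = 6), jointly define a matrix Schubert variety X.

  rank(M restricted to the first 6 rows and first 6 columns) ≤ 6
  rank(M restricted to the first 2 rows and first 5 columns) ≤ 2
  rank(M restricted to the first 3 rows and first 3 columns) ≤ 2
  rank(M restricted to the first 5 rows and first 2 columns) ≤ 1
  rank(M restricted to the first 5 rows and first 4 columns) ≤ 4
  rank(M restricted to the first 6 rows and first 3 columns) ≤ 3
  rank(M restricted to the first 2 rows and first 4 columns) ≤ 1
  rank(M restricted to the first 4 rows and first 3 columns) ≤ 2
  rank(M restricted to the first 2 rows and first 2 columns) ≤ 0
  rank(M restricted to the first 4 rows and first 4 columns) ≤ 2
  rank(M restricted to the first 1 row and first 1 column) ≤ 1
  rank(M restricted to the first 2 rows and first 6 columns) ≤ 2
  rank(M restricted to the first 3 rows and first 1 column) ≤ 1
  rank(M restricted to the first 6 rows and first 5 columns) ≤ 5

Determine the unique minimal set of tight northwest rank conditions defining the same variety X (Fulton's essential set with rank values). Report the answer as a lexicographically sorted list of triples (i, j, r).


Rank table r_w(6×6) implied by the 14 constraints:

  i=1: 0 | 0 | 1 | 1 | 1 | 1
  i=2: 0 | 0 | 1 | 1 | 2 | 2
  i=3: 1 | 1 | 2 | 2 | 3 | 3
  i=4: 1 | 1 | 2 | 2 | 3 | 4
  i=5: 1 | 1 | 2 | 3 | 4 | 5
  i=6: 1 | 2 | 3 | 4 | 5 | 6

the unique w with this rank table is (3, 5, 1, 6, 4, 2).

ℓ(w)=8; the 4 essential cells (i,j,r):

[(2, 2, 0), (2, 4, 1), (4, 4, 2), (5, 2, 1)]


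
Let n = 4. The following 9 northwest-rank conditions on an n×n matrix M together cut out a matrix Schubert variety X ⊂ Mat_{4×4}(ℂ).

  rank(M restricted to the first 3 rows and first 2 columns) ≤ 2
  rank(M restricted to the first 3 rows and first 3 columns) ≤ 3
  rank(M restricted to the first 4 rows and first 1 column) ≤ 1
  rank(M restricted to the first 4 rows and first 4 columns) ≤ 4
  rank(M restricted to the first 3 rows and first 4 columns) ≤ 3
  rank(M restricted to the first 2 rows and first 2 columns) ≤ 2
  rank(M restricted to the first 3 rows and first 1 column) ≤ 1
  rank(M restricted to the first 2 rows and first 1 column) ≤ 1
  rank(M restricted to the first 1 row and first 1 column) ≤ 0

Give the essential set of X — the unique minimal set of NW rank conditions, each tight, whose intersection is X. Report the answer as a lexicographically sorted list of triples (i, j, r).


Computing R[i][j] = min implied NW-rank bound (n=4, 9 conditions):

  0 1 1 1
  1 2 2 2
  1 2 3 3
  1 2 3 4

the unique w with this rank table is (2, 1, 3, 4).

1 SE-corner of the 1-cell Rothe diagram gives Ess(w):

[(1, 1, 0)]


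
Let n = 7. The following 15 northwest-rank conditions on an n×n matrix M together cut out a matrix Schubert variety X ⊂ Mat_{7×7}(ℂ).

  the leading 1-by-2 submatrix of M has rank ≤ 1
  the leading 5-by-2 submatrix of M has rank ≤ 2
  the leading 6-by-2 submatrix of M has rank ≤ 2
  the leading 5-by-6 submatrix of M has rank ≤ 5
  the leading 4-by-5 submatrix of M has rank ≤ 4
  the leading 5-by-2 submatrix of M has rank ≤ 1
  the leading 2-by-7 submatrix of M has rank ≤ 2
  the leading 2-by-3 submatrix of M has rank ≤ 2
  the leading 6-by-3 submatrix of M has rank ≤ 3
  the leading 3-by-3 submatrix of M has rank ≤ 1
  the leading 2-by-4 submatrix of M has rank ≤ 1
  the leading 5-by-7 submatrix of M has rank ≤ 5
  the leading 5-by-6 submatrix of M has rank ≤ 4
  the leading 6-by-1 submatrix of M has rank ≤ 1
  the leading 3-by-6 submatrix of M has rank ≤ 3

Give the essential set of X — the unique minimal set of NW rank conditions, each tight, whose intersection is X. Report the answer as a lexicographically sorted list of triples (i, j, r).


Recovering R(i,j) via the rank-extension bound from the 15 conditions:

  1  1  1  1  1  1  1
  1  1  1  1  2  2  2
  1  1  1  2  3  3  3
  1  1  2  3  4  4  4
  1  1  2  3  4  4  5
  1  2  3  4  5  5  6
  1  2  3  4  5  6  7

so w = (1, 5, 4, 3, 7, 2, 6).

|D(w)|=8, |Ess(w)|=4:

[(2, 4, 1), (3, 3, 1), (5, 2, 1), (5, 6, 4)]


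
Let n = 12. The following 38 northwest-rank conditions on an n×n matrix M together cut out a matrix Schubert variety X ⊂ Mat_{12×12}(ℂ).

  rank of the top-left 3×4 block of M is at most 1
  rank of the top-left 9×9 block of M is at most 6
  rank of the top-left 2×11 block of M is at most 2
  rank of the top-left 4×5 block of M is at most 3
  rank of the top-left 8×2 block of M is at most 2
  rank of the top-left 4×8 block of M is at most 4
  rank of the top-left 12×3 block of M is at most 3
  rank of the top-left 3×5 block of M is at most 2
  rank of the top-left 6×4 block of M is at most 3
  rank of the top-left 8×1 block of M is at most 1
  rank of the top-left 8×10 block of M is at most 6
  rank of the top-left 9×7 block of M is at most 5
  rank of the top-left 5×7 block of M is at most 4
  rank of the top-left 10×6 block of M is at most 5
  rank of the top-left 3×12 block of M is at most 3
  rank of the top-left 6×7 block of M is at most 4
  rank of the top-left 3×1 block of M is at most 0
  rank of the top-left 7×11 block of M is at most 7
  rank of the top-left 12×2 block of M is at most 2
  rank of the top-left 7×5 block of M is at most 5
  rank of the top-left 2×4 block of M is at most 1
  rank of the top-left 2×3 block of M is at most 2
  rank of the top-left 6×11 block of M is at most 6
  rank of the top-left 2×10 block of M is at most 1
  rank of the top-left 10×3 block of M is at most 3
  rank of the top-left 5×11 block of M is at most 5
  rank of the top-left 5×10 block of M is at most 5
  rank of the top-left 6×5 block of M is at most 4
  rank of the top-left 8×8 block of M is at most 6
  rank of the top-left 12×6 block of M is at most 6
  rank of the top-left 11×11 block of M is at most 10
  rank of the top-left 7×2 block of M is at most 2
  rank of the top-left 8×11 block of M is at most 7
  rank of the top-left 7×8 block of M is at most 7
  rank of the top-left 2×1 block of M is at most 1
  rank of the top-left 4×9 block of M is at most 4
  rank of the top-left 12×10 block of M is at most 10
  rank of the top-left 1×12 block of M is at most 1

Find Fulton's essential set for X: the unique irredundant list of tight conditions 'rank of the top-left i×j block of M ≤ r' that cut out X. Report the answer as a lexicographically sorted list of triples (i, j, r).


Reconstructing r_w from the 38 given conditions:

  R[1]: 0 1 1 1 1 1 1 1 1 1 1 1
  R[2]: 0 1 1 1 1 1 1 1 1 1 2 2
  R[3]: 0 1 1 1 2 2 2 2 2 2 3 3
  R[4]: 1 2 2 2 3 3 3 3 3 3 4 4
  R[5]: 1 2 3 3 4 4 4 4 4 4 5 5
  R[6]: 1 2 3 3 4 4 4 5 5 5 6 6
  R[7]: 1 2 3 4 5 5 5 6 6 6 7 7
  R[8]: 1 2 3 4 5 5 5 6 6 6 7 8
  R[9]: 1 2 3 4 5 5 5 6 6 7 8 9
  R[10]: 1 2 3 4 5 5 6 7 7 8 9 10
  R[11]: 1 2 3 4 5 6 7 8 8 9 10 11
  R[12]: 1 2 3 4 5 6 7 8 9 10 11 12

giving w = (2, 11, 5, 1, 3, 8, 4, 12, 10, 7, 6, 9) via Δ²R.

D(w) has 24 cells with 9 SE-corners; essential set:

[(2, 10, 1), (3, 1, 0), (3, 4, 1), (6, 4, 3), (6, 7, 4), (8, 10, 6), (9, 7, 5), (9, 9, 6), (10, 6, 5)]
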